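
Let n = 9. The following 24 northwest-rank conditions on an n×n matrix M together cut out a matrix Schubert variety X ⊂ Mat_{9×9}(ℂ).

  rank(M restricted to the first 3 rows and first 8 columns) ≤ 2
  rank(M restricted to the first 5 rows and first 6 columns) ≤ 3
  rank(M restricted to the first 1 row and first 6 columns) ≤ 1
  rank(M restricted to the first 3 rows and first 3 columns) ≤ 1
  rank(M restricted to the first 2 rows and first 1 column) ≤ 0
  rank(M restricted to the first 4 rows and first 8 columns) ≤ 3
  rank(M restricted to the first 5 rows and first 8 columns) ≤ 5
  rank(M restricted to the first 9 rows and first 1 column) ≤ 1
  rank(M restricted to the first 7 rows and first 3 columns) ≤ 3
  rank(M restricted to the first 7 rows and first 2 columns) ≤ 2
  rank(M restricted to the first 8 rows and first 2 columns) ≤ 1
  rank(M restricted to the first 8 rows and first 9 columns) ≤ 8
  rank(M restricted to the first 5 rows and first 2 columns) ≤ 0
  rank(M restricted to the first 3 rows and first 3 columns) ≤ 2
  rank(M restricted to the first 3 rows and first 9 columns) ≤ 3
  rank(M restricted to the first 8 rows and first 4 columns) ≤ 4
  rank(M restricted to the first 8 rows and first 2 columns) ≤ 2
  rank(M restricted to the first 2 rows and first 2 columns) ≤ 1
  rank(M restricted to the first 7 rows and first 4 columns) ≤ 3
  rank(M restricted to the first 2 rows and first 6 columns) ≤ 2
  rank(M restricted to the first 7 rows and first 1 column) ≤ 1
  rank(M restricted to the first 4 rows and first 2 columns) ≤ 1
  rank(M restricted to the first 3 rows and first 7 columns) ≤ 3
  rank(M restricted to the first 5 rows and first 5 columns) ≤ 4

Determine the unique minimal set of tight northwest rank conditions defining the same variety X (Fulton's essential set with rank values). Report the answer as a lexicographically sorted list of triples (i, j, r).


Rank table r_w(9×9) implied by the 24 constraints:

  i=1: 0 0 1 1 1 1 1 1 1
  i=2: 0 0 1 2 2 2 2 2 2
  i=3: 0 0 1 2 2 2 2 2 3
  i=4: 0 0 1 2 3 3 3 3 4
  i=5: 0 0 1 2 3 3 4 4 5
  i=6: 1 1 2 3 4 4 5 5 6
  i=7: 1 1 2 3 4 5 6 6 7
  i=8: 1 1 2 3 4 5 6 7 8
  i=9: 1 2 3 4 5 6 7 8 9

hence w(1..9) = (3, 4, 9, 5, 7, 1, 6, 8, 2).

Fulton essential set (4 of the 17 Rothe cells):

[(3, 8, 2), (5, 2, 0), (5, 6, 3), (8, 2, 1)]


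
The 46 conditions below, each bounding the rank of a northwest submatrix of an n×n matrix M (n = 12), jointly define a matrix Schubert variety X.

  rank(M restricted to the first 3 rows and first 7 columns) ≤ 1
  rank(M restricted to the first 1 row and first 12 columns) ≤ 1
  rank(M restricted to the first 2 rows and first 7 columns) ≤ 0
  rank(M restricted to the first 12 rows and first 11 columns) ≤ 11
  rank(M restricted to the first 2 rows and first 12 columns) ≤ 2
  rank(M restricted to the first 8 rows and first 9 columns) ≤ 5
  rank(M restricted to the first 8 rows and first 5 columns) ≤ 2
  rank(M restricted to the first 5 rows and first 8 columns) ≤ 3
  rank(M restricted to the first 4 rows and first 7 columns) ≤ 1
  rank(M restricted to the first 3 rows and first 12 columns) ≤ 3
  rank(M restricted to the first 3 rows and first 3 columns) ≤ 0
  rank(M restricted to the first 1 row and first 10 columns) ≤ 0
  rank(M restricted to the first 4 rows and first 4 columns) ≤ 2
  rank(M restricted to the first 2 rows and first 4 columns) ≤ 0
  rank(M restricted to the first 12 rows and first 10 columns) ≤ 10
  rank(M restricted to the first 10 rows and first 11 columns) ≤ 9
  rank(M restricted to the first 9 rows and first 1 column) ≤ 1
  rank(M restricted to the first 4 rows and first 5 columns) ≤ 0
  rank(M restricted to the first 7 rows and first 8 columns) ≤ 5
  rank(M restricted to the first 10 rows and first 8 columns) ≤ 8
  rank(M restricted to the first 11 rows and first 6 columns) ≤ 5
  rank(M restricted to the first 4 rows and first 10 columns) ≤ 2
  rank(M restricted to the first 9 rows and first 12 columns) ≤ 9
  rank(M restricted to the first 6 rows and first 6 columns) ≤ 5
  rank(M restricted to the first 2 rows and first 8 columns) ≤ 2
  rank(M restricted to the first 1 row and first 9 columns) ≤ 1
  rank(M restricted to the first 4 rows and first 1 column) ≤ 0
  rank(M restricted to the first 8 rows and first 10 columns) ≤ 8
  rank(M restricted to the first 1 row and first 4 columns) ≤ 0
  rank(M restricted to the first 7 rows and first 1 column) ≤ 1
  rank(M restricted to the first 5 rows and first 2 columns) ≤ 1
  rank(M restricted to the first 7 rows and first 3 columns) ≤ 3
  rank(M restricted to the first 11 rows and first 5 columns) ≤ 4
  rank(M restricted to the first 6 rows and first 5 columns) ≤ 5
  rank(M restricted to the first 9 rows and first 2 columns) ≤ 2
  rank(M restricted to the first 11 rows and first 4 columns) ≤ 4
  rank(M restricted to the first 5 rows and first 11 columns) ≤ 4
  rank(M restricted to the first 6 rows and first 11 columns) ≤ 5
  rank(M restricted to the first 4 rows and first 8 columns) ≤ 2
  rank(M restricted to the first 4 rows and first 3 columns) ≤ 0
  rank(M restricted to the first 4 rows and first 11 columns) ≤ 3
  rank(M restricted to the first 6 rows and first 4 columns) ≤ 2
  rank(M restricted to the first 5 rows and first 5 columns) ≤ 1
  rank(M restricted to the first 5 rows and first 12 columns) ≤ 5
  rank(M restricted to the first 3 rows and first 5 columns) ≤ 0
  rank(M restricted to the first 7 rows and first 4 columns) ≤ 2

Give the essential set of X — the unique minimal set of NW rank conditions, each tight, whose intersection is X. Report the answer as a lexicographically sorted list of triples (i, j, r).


Computing R[i][j] = min implied NW-rank bound (n=12, 46 conditions):

  row 1: 0, 0, 0, 0, 0, 0, 0, 0, 0, 0, 1, 1
  row 2: 0, 0, 0, 0, 0, 0, 0, 1, 1, 1, 2, 2
  row 3: 0, 0, 0, 0, 0, 1, 1, 2, 2, 2, 3, 3
  row 4: 0, 0, 0, 0, 0, 1, 1, 2, 2, 2, 3, 4
  row 5: 1, 1, 1, 1, 1, 2, 2, 3, 3, 3, 4, 5
  row 6: 1, 2, 2, 2, 2, 3, 3, 4, 4, 4, 5, 6
  row 7: 1, 2, 2, 2, 2, 3, 4, 5, 5, 5, 6, 7
  row 8: 1, 2, 2, 2, 2, 3, 4, 5, 5, 6, 7, 8
  row 9: 1, 2, 3, 3, 3, 4, 5, 6, 6, 7, 8, 9
  row 10: 1, 2, 3, 4, 4, 5, 6, 7, 7, 8, 9, 10
  row 11: 1, 2, 3, 4, 4, 5, 6, 7, 8, 9, 10, 11
  row 12: 1, 2, 3, 4, 5, 6, 7, 8, 9, 10, 11, 12

the unique w with this rank table is (11, 8, 6, 12, 1, 2, 7, 10, 3, 4, 9, 5).

ℓ(w)=38; the 8 essential cells (i,j,r):

[(1, 10, 0), (2, 7, 0), (4, 5, 0), (4, 7, 1), (4, 10, 2), (8, 5, 2), (8, 9, 5), (11, 5, 4)]


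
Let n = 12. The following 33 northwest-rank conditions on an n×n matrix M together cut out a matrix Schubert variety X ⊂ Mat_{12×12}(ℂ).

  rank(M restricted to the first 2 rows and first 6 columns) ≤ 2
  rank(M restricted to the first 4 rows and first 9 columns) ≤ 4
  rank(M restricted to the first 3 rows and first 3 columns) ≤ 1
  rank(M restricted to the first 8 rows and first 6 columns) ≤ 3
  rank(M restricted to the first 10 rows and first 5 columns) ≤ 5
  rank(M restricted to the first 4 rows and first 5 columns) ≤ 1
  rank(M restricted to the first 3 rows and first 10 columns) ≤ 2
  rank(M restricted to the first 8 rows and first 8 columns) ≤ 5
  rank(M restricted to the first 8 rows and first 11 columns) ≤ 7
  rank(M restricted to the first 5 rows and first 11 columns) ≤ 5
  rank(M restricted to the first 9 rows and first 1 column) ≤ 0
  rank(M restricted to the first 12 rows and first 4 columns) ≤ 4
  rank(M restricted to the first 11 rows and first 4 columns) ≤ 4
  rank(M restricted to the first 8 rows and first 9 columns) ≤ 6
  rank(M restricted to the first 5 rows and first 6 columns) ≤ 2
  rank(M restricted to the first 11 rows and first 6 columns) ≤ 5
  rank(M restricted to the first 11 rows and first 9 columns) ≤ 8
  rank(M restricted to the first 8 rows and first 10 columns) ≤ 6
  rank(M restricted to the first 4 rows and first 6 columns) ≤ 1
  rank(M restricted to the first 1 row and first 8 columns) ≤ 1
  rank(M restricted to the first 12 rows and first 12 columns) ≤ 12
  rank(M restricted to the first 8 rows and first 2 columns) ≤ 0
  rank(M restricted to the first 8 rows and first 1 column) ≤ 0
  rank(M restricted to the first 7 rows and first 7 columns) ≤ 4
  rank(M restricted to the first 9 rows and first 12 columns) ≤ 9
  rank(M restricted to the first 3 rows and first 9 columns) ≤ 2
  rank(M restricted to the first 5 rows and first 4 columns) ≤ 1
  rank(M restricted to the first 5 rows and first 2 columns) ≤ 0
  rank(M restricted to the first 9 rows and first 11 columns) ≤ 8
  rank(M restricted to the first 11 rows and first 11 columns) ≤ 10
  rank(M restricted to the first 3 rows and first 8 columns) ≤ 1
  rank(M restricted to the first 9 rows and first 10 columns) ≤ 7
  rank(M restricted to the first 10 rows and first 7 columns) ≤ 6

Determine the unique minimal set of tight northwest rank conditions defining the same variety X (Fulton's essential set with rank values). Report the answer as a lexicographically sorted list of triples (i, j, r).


The tightest implied rank at each (i,j), from the 33 conditions:

  0  0  1  1  1  1  1  1  1  1  1  1
  0  0  1  1  1  1  1  1  2  2  2  2
  0  0  1  1  1  1  1  1  2  2  3  3
  0  0  1  1  1  1  2  2  3  3  4  4
  0  0  1  1  2  2  3  3  4  4  5  5
  0  0  1  2  3  3  4  4  5  5  6  6
  0  0  1  2  3  3  4  5  6  6  7  7
  0  0  1  2  3  3  4  5  6  6  7  8
  0  1  2  3  4  4  5  6  7  7  8  9
  1  2  3  4  5  5  6  7  8  8  9  10
  1  2  3  4  5  5  6  7  8  9  10  11
  1  2  3  4  5  6  7  8  9  10  11  12

reading off 1-entries of Δ²R: w = (3, 9, 11, 7, 5, 4, 8, 12, 2, 1, 10, 6).

ℓ(w)=36; the 9 essential cells (i,j,r):

[(3, 8, 1), (3, 10, 2), (4, 6, 1), (5, 4, 1), (8, 2, 0), (8, 6, 3), (8, 10, 6), (9, 1, 0), (11, 6, 5)]


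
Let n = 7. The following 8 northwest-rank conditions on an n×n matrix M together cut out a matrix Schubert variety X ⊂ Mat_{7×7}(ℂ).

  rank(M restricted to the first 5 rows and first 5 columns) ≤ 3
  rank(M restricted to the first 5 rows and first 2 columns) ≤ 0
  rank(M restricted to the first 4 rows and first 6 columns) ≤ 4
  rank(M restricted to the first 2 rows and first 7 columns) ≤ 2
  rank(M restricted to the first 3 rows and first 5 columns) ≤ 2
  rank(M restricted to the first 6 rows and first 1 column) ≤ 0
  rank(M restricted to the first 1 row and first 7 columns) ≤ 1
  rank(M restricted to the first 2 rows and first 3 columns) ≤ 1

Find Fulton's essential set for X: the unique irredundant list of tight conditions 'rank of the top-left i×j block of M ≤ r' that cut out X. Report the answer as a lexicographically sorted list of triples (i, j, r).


Recovering R(i,j) via the rank-extension bound from the 8 conditions:

  0, 0, 1, 1, 1, 1, 1
  0, 0, 1, 2, 2, 2, 2
  0, 0, 1, 2, 2, 3, 3
  0, 0, 1, 2, 3, 4, 4
  0, 0, 1, 2, 3, 4, 5
  0, 1, 2, 3, 4, 5, 6
  1, 2, 3, 4, 5, 6, 7

second differences of R give the permutation w = (3, 4, 6, 5, 7, 2, 1).

3 SE-corners of the 12-cell Rothe diagram give Ess(w):

[(3, 5, 2), (5, 2, 0), (6, 1, 0)]


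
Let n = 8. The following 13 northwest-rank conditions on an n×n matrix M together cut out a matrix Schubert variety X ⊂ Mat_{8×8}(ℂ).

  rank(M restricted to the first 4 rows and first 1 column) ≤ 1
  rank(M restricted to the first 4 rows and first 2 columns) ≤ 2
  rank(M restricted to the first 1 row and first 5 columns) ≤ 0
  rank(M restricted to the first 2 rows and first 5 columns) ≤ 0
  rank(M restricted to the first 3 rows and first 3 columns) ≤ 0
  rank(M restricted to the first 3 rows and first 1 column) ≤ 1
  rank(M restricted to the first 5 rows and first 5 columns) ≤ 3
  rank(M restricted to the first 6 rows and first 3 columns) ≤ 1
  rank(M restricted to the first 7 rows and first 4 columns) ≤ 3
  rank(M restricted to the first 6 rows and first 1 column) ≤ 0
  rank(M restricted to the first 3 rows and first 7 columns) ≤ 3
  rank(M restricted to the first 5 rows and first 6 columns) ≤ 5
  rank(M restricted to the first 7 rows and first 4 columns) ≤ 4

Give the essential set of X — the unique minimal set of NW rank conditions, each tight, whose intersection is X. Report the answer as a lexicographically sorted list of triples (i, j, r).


Reconstructing r_w from the 13 given conditions:

  i=1: 0 0 0 0 0 1 1 1
  i=2: 0 0 0 0 0 1 2 2
  i=3: 0 0 0 1 1 2 3 3
  i=4: 0 1 1 2 2 3 4 4
  i=5: 0 1 1 2 3 4 5 5
  i=6: 0 1 1 2 3 4 5 6
  i=7: 1 2 2 3 4 5 6 7
  i=8: 1 2 3 4 5 6 7 8

second differences of R give the permutation w = (6, 7, 4, 2, 5, 8, 1, 3).

4 SE-corners of the 18-cell Rothe diagram give Ess(w):

[(2, 5, 0), (3, 3, 0), (6, 1, 0), (6, 3, 1)]


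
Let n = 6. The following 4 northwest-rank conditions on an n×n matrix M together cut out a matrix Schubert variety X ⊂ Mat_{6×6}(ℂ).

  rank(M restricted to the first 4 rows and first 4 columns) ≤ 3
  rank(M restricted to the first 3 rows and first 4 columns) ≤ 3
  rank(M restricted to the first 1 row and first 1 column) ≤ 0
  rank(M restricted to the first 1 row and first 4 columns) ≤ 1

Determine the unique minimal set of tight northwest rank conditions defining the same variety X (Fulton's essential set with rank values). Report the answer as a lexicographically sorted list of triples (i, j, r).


Reconstructing r_w from the 4 given conditions:

  0 | 1 | 1 | 1 | 1 | 1
  1 | 2 | 2 | 2 | 2 | 2
  1 | 2 | 3 | 3 | 3 | 3
  1 | 2 | 3 | 3 | 4 | 4
  1 | 2 | 3 | 4 | 5 | 5
  1 | 2 | 3 | 4 | 5 | 6

second differences of R give the permutation w = (2, 1, 3, 5, 4, 6).

ℓ(w)=2; the 2 essential cells (i,j,r):

[(1, 1, 0), (4, 4, 3)]


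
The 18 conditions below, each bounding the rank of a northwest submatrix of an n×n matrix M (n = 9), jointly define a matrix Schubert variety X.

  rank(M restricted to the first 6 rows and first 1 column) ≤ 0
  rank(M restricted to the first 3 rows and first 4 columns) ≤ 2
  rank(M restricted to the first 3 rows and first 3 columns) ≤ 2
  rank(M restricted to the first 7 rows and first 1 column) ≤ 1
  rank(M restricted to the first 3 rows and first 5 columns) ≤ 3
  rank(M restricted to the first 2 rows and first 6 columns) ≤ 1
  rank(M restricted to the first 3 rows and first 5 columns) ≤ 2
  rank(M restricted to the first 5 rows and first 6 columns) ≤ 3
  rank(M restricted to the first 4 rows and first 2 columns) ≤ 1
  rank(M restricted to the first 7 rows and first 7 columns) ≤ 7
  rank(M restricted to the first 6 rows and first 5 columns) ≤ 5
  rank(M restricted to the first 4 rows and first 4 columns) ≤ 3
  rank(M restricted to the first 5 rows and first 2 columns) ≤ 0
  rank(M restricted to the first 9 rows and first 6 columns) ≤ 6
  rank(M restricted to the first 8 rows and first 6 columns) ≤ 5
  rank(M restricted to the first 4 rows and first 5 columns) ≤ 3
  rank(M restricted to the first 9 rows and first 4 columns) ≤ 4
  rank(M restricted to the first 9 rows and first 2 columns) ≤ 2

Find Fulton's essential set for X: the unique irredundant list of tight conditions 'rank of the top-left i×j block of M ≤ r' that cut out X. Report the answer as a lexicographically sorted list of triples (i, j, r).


Computing R[i][j] = min implied NW-rank bound (n=9, 18 conditions):

  row 1: 0  0  1  1  1  1  1  1  1
  row 2: 0  0  1  1  1  1  2  2  2
  row 3: 0  0  1  2  2  2  3  3  3
  row 4: 0  0  1  2  3  3  4  4  4
  row 5: 0  0  1  2  3  3  4  5  5
  row 6: 0  1  2  3  4  4  5  6  6
  row 7: 1  2  3  4  5  5  6  7  7
  row 8: 1  2  3  4  5  5  6  7  8
  row 9: 1  2  3  4  5  6  7  8  9

second differences of R give the permutation w = (3, 7, 4, 5, 8, 2, 1, 9, 6).

5 SE-corners of the 16-cell Rothe diagram give Ess(w):

[(2, 6, 1), (5, 2, 0), (5, 6, 3), (6, 1, 0), (8, 6, 5)]


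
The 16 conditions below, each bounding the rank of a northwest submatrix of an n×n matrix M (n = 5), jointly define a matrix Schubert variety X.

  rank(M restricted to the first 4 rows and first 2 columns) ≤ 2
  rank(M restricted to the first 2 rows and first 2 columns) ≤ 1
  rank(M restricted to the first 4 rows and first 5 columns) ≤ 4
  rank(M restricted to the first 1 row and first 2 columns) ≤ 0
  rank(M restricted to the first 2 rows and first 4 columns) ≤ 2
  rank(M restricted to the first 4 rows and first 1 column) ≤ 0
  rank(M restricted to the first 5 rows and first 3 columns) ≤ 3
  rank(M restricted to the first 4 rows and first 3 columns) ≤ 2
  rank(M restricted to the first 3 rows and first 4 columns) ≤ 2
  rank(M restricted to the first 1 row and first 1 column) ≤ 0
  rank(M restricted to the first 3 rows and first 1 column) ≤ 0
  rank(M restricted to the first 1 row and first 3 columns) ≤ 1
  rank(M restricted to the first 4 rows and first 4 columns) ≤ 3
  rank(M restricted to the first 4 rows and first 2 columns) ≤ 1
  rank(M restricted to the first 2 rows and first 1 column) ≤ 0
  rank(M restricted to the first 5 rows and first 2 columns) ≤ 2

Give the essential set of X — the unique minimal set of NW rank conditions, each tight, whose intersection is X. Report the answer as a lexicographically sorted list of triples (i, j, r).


Reconstructing r_w from the 16 given conditions:

  R[1]: 0  0  1  1  1
  R[2]: 0  1  2  2  2
  R[3]: 0  1  2  2  3
  R[4]: 0  1  2  3  4
  R[5]: 1  2  3  4  5

hence w(1..5) = (3, 2, 5, 4, 1).

ℓ(w)=6; the 3 essential cells (i,j,r):

[(1, 2, 0), (3, 4, 2), (4, 1, 0)]


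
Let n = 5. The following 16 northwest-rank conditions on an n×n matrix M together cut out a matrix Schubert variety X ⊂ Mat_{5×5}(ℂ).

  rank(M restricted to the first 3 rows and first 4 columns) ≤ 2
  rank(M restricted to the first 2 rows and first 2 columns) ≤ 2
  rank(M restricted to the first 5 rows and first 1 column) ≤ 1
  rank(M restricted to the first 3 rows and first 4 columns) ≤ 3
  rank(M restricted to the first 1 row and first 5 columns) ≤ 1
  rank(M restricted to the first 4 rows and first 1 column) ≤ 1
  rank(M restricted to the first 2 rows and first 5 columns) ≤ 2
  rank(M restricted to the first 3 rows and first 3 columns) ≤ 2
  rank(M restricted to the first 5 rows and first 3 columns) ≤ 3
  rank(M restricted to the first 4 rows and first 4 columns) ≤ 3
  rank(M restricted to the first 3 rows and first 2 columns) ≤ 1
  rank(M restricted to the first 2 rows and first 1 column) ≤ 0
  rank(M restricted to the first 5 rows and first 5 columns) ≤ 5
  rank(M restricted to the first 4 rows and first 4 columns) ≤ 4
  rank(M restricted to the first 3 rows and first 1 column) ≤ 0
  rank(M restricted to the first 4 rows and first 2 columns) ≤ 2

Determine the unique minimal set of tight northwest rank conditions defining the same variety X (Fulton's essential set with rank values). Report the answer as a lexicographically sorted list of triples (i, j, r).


Computing R[i][j] = min implied NW-rank bound (n=5, 16 conditions):

  0, 1, 1, 1, 1
  0, 1, 2, 2, 2
  0, 1, 2, 2, 3
  1, 2, 3, 3, 4
  1, 2, 3, 4, 5

reading off 1-entries of Δ²R: w = (2, 3, 5, 1, 4).

Rothe diagram D(w) (4 cells), 2 SE-corners (essential conditions):

[(3, 1, 0), (3, 4, 2)]


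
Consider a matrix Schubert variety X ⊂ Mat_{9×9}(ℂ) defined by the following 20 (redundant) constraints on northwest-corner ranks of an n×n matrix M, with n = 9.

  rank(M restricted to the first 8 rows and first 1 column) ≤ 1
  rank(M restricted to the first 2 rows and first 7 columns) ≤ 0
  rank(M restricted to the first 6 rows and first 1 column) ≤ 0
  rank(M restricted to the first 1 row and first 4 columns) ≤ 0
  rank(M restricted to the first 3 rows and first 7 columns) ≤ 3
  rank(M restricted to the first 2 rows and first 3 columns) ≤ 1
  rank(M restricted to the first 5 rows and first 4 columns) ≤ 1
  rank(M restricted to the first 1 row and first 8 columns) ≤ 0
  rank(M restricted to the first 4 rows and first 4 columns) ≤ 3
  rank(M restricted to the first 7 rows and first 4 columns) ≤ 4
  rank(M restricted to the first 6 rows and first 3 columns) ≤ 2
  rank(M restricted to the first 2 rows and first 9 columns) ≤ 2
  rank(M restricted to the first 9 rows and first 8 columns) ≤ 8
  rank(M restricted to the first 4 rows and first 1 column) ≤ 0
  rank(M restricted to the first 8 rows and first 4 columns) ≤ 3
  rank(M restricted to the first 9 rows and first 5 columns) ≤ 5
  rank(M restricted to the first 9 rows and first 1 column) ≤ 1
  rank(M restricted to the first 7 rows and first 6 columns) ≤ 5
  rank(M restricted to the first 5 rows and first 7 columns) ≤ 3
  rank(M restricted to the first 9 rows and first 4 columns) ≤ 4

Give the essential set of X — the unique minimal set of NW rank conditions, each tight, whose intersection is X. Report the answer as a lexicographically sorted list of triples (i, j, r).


Reconstructing r_w from the 20 given conditions:

  i=1: 0, 0, 0, 0, 0, 0, 0, 0, 1
  i=2: 0, 0, 0, 0, 0, 0, 0, 1, 2
  i=3: 0, 1, 1, 1, 1, 1, 1, 2, 3
  i=4: 0, 1, 1, 1, 2, 2, 2, 3, 4
  i=5: 0, 1, 1, 1, 2, 3, 3, 4, 5
  i=6: 0, 1, 2, 2, 3, 4, 4, 5, 6
  i=7: 1, 2, 3, 3, 4, 5, 5, 6, 7
  i=8: 1, 2, 3, 3, 4, 5, 6, 7, 8
  i=9: 1, 2, 3, 4, 5, 6, 7, 8, 9

the unique w with this rank table is (9, 8, 2, 5, 6, 3, 1, 7, 4).

5 SE-corners of the 24-cell Rothe diagram give Ess(w):

[(1, 8, 0), (2, 7, 0), (5, 4, 1), (6, 1, 0), (8, 4, 3)]


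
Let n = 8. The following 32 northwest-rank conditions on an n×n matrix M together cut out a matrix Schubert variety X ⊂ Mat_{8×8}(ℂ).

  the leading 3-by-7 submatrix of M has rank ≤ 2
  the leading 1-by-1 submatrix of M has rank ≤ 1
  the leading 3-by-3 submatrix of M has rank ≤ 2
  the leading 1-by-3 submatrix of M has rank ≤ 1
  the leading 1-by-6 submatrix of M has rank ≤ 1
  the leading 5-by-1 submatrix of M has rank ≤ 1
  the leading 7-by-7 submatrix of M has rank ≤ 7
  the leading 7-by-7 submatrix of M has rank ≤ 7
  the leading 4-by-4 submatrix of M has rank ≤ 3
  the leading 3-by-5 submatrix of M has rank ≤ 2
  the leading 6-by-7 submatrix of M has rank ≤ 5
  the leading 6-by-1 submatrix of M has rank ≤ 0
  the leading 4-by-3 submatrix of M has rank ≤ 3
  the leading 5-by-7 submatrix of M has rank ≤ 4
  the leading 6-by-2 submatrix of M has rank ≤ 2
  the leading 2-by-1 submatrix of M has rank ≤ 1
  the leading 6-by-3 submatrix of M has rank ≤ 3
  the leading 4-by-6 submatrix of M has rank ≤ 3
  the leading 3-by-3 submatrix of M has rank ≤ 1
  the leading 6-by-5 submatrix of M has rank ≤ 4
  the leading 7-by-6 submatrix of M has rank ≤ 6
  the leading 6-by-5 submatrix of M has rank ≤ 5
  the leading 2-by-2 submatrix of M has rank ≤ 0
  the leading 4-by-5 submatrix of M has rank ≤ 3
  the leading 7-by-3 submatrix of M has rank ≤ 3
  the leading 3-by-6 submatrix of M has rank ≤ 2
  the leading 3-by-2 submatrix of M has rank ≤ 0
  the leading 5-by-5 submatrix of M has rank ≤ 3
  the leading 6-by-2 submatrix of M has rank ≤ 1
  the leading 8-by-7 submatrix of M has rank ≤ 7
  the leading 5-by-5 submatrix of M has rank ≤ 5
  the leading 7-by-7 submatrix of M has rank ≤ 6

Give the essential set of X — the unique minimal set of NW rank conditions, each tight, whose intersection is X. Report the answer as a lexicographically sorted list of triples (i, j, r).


Computing R[i][j] = min implied NW-rank bound (n=8, 32 conditions):

  i=1: 0  0  1  1  1  1  1  1
  i=2: 0  0  1  2  2  2  2  2
  i=3: 0  0  1  2  2  2  2  3
  i=4: 0  1  2  3  3  3  3  4
  i=5: 0  1  2  3  3  4  4  5
  i=6: 0  1  2  3  4  5  5  6
  i=7: 1  2  3  4  5  6  6  7
  i=8: 1  2  3  4  5  6  7  8

reading off 1-entries of Δ²R: w = (3, 4, 8, 2, 6, 5, 1, 7).

4 SE-corners of the 13-cell Rothe diagram give Ess(w):

[(3, 2, 0), (3, 7, 2), (5, 5, 3), (6, 1, 0)]


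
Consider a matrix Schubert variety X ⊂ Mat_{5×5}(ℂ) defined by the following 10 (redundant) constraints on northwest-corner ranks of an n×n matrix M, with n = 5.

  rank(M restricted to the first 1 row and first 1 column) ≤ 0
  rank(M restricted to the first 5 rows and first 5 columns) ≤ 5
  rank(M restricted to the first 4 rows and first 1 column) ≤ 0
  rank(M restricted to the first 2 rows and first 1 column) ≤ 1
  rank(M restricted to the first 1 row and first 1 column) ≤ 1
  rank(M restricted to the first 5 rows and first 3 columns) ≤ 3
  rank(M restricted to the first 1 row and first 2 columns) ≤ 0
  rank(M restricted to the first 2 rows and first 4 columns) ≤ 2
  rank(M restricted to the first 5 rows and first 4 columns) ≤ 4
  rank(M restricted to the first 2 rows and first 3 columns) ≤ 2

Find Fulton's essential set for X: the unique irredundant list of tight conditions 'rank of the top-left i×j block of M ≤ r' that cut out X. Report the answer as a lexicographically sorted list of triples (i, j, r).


Rank table r_w(5×5) implied by the 10 constraints:

  0  0  1  1  1
  0  1  2  2  2
  0  1  2  3  3
  0  1  2  3  4
  1  2  3  4  5

reading off 1-entries of Δ²R: w = (3, 2, 4, 5, 1).

ℓ(w)=5; the 2 essential cells (i,j,r):

[(1, 2, 0), (4, 1, 0)]


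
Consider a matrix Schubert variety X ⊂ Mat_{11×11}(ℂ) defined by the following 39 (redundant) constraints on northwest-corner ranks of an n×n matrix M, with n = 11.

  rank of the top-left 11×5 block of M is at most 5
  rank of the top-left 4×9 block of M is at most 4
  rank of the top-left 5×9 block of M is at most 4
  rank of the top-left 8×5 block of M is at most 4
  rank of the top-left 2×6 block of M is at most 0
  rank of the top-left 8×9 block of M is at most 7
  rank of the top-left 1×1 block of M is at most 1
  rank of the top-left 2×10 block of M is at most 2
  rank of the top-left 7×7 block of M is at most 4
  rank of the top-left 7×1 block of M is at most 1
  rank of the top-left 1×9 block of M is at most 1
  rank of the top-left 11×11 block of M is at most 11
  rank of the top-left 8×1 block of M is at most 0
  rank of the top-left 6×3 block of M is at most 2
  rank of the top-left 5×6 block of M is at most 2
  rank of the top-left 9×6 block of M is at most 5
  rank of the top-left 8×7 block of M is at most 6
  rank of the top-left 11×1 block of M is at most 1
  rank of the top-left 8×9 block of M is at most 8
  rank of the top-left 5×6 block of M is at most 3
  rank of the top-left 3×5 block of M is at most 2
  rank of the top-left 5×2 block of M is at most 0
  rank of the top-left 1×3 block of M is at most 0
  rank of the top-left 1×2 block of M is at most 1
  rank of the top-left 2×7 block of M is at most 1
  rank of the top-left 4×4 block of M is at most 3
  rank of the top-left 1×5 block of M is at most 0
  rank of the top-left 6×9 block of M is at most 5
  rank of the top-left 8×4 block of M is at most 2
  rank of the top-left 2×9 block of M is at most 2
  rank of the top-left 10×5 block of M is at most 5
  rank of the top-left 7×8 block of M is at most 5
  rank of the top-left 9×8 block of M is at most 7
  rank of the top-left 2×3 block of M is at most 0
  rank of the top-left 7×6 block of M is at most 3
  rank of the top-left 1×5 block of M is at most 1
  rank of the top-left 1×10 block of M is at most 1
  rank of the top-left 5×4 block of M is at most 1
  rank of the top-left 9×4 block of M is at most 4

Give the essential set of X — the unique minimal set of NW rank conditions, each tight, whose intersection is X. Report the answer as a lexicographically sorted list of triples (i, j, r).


Recovering R(i,j) via the rank-extension bound from the 39 conditions:

  R[1]: 0, 0, 0, 0, 0, 0, 1, 1, 1, 1, 1
  R[2]: 0, 0, 0, 0, 0, 0, 1, 2, 2, 2, 2
  R[3]: 0, 0, 1, 1, 1, 1, 2, 3, 3, 3, 3
  R[4]: 0, 0, 1, 1, 2, 2, 3, 4, 4, 4, 4
  R[5]: 0, 0, 1, 1, 2, 2, 3, 4, 4, 5, 5
  R[6]: 0, 1, 2, 2, 3, 3, 4, 5, 5, 6, 6
  R[7]: 0, 1, 2, 2, 3, 3, 4, 5, 6, 7, 7
  R[8]: 0, 1, 2, 2, 3, 4, 5, 6, 7, 8, 8
  R[9]: 1, 2, 3, 3, 4, 5, 6, 7, 8, 9, 9
  R[10]: 1, 2, 3, 4, 5, 6, 7, 8, 9, 10, 10
  R[11]: 1, 2, 3, 4, 5, 6, 7, 8, 9, 10, 11

the unique w with this rank table is (7, 8, 3, 5, 10, 2, 9, 6, 1, 4, 11).

8 SE-corners of the 28-cell Rothe diagram give Ess(w):

[(2, 6, 0), (5, 2, 0), (5, 4, 1), (5, 6, 2), (5, 9, 4), (7, 6, 3), (8, 1, 0), (8, 4, 2)]


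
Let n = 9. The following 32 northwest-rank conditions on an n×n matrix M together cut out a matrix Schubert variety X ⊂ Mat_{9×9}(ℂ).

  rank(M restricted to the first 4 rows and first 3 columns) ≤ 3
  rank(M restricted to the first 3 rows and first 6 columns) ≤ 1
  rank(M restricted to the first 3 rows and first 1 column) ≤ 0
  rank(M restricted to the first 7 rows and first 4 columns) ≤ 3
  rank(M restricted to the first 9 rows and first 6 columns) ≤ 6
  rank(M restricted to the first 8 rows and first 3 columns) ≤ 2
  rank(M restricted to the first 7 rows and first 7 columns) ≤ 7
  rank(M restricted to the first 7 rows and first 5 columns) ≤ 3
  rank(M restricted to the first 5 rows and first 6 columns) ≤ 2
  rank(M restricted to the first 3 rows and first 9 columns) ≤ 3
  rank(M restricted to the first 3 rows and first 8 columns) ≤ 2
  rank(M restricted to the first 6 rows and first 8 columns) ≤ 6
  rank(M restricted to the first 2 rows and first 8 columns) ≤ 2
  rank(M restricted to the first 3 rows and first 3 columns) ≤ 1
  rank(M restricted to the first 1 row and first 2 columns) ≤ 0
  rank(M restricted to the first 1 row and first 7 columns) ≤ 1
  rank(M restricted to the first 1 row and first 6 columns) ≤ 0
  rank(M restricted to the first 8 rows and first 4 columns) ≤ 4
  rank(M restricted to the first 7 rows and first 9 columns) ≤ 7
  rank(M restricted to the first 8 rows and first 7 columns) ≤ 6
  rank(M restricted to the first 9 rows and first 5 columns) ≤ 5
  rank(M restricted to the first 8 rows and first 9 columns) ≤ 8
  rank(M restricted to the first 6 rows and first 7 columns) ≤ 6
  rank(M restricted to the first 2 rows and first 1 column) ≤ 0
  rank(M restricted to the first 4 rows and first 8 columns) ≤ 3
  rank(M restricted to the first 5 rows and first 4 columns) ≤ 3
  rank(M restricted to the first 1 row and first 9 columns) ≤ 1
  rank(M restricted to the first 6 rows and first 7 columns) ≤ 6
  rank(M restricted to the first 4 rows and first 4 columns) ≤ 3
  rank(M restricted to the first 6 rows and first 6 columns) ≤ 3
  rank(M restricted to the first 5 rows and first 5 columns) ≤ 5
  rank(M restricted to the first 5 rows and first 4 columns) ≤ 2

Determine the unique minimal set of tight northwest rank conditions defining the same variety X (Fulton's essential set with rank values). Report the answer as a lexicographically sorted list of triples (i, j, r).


The tightest implied rank at each (i,j), from the 32 conditions:

  row 1: 0, 0, 0, 0, 0, 0, 1, 1, 1
  row 2: 0, 1, 1, 1, 1, 1, 2, 2, 2
  row 3: 0, 1, 1, 1, 1, 1, 2, 2, 3
  row 4: 1, 2, 2, 2, 2, 2, 3, 3, 4
  row 5: 1, 2, 2, 2, 2, 2, 3, 4, 5
  row 6: 1, 2, 2, 3, 3, 3, 4, 5, 6
  row 7: 1, 2, 2, 3, 3, 4, 5, 6, 7
  row 8: 1, 2, 2, 3, 4, 5, 6, 7, 8
  row 9: 1, 2, 3, 4, 5, 6, 7, 8, 9

reading off 1-entries of Δ²R: w = (7, 2, 9, 1, 8, 4, 6, 5, 3).

Rothe diagram D(w) (21 cells), 7 SE-corners (essential conditions):

[(1, 6, 0), (3, 1, 0), (3, 6, 1), (3, 8, 2), (5, 6, 2), (7, 5, 3), (8, 3, 2)]


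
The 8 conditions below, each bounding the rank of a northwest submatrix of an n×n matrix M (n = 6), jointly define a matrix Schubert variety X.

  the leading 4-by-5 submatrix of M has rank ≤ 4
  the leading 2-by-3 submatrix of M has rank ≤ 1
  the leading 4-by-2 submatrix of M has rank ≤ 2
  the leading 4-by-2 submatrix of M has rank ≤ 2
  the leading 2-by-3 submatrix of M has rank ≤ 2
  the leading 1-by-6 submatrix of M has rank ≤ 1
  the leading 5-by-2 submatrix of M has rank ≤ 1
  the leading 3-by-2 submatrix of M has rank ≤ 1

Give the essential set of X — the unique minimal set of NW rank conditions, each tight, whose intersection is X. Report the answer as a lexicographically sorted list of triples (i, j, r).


Rank table r_w(6×6) implied by the 8 constraints:

  i=1: 1 | 1 | 1 | 1 | 1 | 1
  i=2: 1 | 1 | 1 | 2 | 2 | 2
  i=3: 1 | 1 | 2 | 3 | 3 | 3
  i=4: 1 | 1 | 2 | 3 | 4 | 4
  i=5: 1 | 1 | 2 | 3 | 4 | 5
  i=6: 1 | 2 | 3 | 4 | 5 | 6

so w = (1, 4, 3, 5, 6, 2).

D(w) has 5 cells with 2 SE-corners; essential set:

[(2, 3, 1), (5, 2, 1)]


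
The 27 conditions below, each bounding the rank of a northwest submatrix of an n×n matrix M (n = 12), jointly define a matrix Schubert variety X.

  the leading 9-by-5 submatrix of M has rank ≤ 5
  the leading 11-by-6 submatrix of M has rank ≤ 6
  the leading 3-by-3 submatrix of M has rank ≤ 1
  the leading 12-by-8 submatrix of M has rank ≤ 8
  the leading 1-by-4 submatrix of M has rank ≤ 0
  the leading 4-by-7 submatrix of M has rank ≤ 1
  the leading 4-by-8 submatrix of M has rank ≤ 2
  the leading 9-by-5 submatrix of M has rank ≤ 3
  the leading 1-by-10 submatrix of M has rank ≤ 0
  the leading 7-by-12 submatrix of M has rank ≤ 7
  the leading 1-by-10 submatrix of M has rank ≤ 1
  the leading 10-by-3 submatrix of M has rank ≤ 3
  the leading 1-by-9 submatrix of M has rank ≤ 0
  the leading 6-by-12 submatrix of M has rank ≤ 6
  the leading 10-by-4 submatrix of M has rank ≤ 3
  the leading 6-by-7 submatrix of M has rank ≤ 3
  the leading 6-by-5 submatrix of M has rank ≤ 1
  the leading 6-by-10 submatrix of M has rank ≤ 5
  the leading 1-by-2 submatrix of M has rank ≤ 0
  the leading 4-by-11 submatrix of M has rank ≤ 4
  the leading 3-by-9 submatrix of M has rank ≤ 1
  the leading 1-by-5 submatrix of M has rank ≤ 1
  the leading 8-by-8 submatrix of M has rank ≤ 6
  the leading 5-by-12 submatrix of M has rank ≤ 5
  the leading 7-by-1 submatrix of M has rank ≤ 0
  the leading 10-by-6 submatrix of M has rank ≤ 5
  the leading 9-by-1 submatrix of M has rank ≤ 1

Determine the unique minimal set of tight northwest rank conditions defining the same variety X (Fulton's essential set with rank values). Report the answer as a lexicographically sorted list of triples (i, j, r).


Recovering R(i,j) via the rank-extension bound from the 27 conditions:

  i=1: 0, 0, 0, 0, 0, 0, 0, 0, 0, 0, 1, 1
  i=2: 0, 1, 1, 1, 1, 1, 1, 1, 1, 1, 2, 2
  i=3: 0, 1, 1, 1, 1, 1, 1, 1, 1, 2, 3, 3
  i=4: 0, 1, 1, 1, 1, 1, 1, 2, 2, 3, 4, 4
  i=5: 0, 1, 1, 1, 1, 2, 2, 3, 3, 4, 5, 5
  i=6: 0, 1, 1, 1, 1, 2, 3, 4, 4, 5, 6, 6
  i=7: 0, 1, 2, 2, 2, 3, 4, 5, 5, 6, 7, 7
  i=8: 1, 2, 3, 3, 3, 4, 5, 6, 6, 7, 8, 8
  i=9: 1, 2, 3, 3, 3, 4, 5, 6, 7, 8, 9, 9
  i=10: 1, 2, 3, 3, 4, 5, 6, 7, 8, 9, 10, 10
  i=11: 1, 2, 3, 4, 5, 6, 7, 8, 9, 10, 11, 11
  i=12: 1, 2, 3, 4, 5, 6, 7, 8, 9, 10, 11, 12

the unique w with this rank table is (11, 2, 10, 8, 6, 7, 3, 1, 9, 5, 4, 12).

ℓ(w)=37; the 7 essential cells (i,j,r):

[(1, 10, 0), (3, 9, 1), (4, 7, 1), (6, 5, 1), (7, 1, 0), (9, 5, 3), (10, 4, 3)]


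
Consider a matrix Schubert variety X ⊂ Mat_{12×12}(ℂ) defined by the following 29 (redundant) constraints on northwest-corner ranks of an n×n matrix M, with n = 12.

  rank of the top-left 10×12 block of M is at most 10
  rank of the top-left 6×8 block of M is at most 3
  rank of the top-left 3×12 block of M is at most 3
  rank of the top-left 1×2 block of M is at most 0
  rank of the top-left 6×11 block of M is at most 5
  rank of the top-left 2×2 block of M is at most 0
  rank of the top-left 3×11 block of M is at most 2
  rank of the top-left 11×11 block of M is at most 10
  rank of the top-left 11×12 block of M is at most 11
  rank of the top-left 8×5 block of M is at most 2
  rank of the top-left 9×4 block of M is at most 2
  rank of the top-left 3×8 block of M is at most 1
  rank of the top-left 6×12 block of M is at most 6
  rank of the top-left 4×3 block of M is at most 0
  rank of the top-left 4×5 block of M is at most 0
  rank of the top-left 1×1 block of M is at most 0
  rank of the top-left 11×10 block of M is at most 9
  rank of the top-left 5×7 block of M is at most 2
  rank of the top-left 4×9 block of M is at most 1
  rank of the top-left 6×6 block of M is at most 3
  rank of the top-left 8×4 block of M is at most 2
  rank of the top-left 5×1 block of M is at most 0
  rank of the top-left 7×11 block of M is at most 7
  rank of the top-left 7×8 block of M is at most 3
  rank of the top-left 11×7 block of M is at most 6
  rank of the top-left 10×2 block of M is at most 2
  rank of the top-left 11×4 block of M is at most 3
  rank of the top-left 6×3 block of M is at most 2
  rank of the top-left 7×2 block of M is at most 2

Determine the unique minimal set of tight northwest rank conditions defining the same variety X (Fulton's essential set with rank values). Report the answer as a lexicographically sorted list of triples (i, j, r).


Propagating the 29 rank bounds to every northwest block:

  0  0  0  0  0  1  1  1  1  1  1  1
  0  0  0  0  0  1  1  1  1  2  2  2
  0  0  0  0  0  1  1  1  1  2  2  3
  0  0  0  0  0  1  1  1  1  2  3  4
  0  1  1  1  1  2  2  2  2  3  4  5
  1  2  2  2  2  3  3  3  3  4  5  6
  1  2  2  2  2  3  3  3  4  5  6  7
  1  2  2  2  2  3  4  4  5  6  7  8
  1  2  2  2  3  4  5  5  6  7  8  9
  1  2  3  3  4  5  6  6  7  8  9  10
  1  2  3  3  4  5  6  7  8  9  10  11
  1  2  3  4  5  6  7  8  9  10  11  12

second differences of R give the permutation w = (6, 10, 12, 11, 2, 1, 9, 7, 5, 3, 8, 4).

Fulton essential set (8 of the 42 Rothe cells):

[(3, 11, 2), (4, 5, 0), (4, 9, 1), (5, 1, 0), (7, 8, 3), (8, 5, 2), (9, 4, 2), (11, 4, 3)]


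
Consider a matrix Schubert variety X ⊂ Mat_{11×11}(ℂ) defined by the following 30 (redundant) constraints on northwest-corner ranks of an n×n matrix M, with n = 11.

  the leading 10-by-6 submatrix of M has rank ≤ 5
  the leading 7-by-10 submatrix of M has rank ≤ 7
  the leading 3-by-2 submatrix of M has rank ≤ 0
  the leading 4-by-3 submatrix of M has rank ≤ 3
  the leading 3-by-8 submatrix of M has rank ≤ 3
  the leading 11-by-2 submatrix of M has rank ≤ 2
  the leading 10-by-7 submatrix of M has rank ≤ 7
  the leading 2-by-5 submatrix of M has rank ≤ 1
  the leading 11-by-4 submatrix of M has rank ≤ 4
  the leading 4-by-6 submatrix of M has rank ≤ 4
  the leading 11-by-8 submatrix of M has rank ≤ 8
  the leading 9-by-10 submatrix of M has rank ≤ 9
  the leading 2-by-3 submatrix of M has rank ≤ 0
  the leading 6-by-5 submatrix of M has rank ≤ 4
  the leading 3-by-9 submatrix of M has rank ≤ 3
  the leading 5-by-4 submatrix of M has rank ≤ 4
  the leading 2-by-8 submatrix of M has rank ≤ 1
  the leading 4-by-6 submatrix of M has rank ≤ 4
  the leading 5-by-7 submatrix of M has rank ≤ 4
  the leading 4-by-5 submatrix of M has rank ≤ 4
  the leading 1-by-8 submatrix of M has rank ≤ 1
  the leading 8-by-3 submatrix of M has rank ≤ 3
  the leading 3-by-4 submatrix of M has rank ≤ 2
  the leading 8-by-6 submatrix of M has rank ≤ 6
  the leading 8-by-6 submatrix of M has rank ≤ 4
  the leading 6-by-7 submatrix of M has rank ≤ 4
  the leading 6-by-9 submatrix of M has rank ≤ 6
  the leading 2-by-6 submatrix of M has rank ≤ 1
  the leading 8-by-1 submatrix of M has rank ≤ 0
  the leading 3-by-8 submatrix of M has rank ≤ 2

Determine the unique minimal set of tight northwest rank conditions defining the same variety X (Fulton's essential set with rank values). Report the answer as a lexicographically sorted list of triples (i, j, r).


Computing R[i][j] = min implied NW-rank bound (n=11, 30 conditions):

  row 1: 0  0  0  1  1  1  1  1  1  1  1
  row 2: 0  0  0  1  1  1  1  1  2  2  2
  row 3: 0  0  1  2  2  2  2  2  3  3  3
  row 4: 0  1  2  3  3  3  3  3  4  4  4
  row 5: 0  1  2  3  4  4  4  4  5  5  5
  row 6: 0  1  2  3  4  4  4  5  6  6  6
  row 7: 0  1  2  3  4  4  5  6  7  7  7
  row 8: 0  1  2  3  4  4  5  6  7  8  8
  row 9: 1  2  3  4  5  5  6  7  8  9  9
  row 10: 1  2  3  4  5  5  6  7  8  9  10
  row 11: 1  2  3  4  5  6  7  8  9  10  11

reading off 1-entries of Δ²R: w = (4, 9, 3, 2, 5, 8, 7, 10, 1, 11, 6).

Rothe diagram D(w) (22 cells), 7 SE-corners (essential conditions):

[(2, 3, 0), (2, 8, 1), (3, 2, 0), (6, 7, 4), (8, 1, 0), (8, 6, 4), (10, 6, 5)]


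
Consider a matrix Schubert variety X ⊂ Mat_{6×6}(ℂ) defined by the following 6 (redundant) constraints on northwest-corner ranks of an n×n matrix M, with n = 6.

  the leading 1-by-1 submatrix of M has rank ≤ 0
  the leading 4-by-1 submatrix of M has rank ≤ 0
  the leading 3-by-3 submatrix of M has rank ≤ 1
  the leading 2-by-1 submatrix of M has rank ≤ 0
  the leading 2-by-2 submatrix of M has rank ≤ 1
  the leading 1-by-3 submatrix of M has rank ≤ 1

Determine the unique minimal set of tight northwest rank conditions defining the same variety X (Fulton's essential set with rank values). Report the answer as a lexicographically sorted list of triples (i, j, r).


Computing R[i][j] = min implied NW-rank bound (n=6, 6 conditions):

  R[1]: 0 1 1 1 1 1
  R[2]: 0 1 1 2 2 2
  R[3]: 0 1 1 2 3 3
  R[4]: 0 1 2 3 4 4
  R[5]: 1 2 3 4 5 5
  R[6]: 1 2 3 4 5 6

so w = (2, 4, 5, 3, 1, 6).

2 SE-corners of the 6-cell Rothe diagram give Ess(w):

[(3, 3, 1), (4, 1, 0)]
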